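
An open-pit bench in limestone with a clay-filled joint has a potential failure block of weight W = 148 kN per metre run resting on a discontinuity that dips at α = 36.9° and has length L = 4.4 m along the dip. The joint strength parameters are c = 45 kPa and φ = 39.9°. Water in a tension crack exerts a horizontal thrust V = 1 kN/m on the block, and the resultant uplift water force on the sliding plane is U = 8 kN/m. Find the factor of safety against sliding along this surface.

FS = 3.23

Resolving the block weight along and normal to the plane and applying the Mohr–Coulomb strength on the joint:
N' = W cosα − U − V sinα = 148·cos36.9° − 8 − 1·sin36.9° = 109.8 kN/m
Driving force T = W sinα + V cosα = 148·sin36.9° + 1·cos36.9° = 89.7 kN/m
Resisting force R = c·L + N'·tanφ = 45·4.4 + 109.8·tan39.9° = 198.0 + 91.8 = 289.8 kN/m
FS = R / T = 289.8 / 89.7 = 3.232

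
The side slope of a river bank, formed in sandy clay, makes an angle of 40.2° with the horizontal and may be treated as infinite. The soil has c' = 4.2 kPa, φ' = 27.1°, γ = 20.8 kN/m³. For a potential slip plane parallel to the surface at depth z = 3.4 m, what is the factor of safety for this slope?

For an infinite slope with a slip plane parallel to the surface (no pore pressure): FS = [c' + γz cos²β tanφ'] / [γz sinβ cosβ].
γz = 20.8·3.4 = 70.72 kN/m²
Numerator = 4.2 + 70.72·cos²40.2°·tan27.1° = 4.2 + 70.72·0.5834·0.5117 = 25.312 kPa
Denominator = 70.72·sin40.2°·cos40.2° = 70.72·0.6455·0.7638 = 34.865 kPa
FS = 25.312 / 34.865 = 0.726

FS = 0.73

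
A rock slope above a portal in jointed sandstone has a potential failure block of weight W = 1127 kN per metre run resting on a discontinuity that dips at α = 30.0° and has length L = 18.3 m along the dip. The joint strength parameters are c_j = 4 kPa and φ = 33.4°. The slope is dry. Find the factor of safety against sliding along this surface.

Resolving the block weight along and normal to the plane and applying the Mohr–Coulomb strength on the joint:
N' = W cosα = 1127·cos30.0° = 976.0 kN/m
Driving force T = W sinα = 1127·sin30.0° = 563.5 kN/m
Resisting force R = c_j·L + N'·tanφ = 4·18.3 + 976.0·tan33.4° = 73.2 + 643.6 = 716.8 kN/m
FS = R / T = 716.8 / 563.5 = 1.272

FS = 1.27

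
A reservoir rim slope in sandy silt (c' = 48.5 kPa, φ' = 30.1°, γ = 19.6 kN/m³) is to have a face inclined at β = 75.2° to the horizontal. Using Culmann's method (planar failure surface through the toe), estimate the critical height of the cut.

H_c = 28.15 m

Culmann's analysis gives the critical failure plane at α_cr = (β + φ')/2 = (75.2 + 30.1)/2 = 52.7°, and the critical height
H_c = (4c'/γ) · sinβ cosφ' / [1 − cos(β − φ')]
    = (4·48.5/19.6) · sin75.2°·cos30.1° / [1 − cos(45.1°)]
    = 9.898 · 0.9668·0.8652 / [1 − 0.7059]
    = 9.898 · 0.8364 / 0.2941
    = 28.15 m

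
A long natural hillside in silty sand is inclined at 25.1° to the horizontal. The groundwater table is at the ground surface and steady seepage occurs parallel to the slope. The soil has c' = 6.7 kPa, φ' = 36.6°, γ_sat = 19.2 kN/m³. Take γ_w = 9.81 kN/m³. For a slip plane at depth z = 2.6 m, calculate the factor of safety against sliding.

With seepage parallel to the slope and the water table at the surface, the effective normal stress on the slip plane uses the buoyant unit weight γ' = γ_sat − γ_w while the driving shear stress uses γ_sat:
FS = [c' + γ' z cos²β tanφ'] / [γ_sat z sinβ cosβ]
γ' = 19.2 − 9.81 = 9.39 kN/m³
Numerator = 6.7 + 9.39·2.6·cos²25.1°·tan36.6° = 6.7 + 9.39·2.6·0.8201·0.7427 = 21.569 kPa
Denominator = 19.2·2.6·sin25.1°·cos25.1° = 19.2·2.6·0.4242·0.9056 = 19.176 kPa
FS = 21.569 / 19.176 = 1.125

FS = 1.12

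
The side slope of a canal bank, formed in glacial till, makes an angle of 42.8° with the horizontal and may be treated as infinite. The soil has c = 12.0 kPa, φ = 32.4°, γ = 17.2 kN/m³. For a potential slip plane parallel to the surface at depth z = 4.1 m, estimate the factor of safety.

FS = 1.03

For an infinite slope with a slip plane parallel to the surface (no pore pressure): FS = [c + γz cos²β tanφ] / [γz sinβ cosβ].
γz = 17.2·4.1 = 70.52 kN/m²
Numerator = 12.0 + 70.52·cos²42.8°·tan32.4° = 12.0 + 70.52·0.5384·0.6346 = 36.093 kPa
Denominator = 70.52·sin42.8°·cos42.8° = 70.52·0.6794·0.7337 = 35.156 kPa
FS = 36.093 / 35.156 = 1.027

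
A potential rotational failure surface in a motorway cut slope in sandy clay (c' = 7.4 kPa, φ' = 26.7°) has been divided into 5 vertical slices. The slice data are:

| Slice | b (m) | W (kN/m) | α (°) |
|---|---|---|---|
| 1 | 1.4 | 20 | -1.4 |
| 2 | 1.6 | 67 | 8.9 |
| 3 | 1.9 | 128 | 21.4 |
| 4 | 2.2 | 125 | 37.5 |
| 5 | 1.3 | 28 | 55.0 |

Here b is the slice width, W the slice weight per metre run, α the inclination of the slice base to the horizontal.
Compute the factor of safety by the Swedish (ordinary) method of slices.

FS = 1.52

Ordinary method of slices: FS = Σ[c'·Δl_i + (W_i cosα_i)·tanφ'] / Σ W_i sinα_i, with Δl_i = b_i / cosα_i.
Slice 1: Δl = 1.4/cos(-1.4°) = 1.400 m; N'_1 = 20·cos(-1.4°) = 20.0; c'Δl = 10.36; W sinα = -0.5
Slice 2: Δl = 1.6/cos8.9° = 1.619 m; N'_2 = 67·cos8.9° = 66.2; c'Δl = 11.98; W sinα = 10.4
Slice 3: Δl = 1.9/cos21.4° = 2.041 m; N'_3 = 128·cos21.4° = 119.2; c'Δl = 15.10; W sinα = 46.7
Slice 4: Δl = 2.2/cos37.5° = 2.773 m; N'_4 = 125·cos37.5° = 99.2; c'Δl = 20.52; W sinα = 76.1
Slice 5: Δl = 1.3/cos55.0° = 2.266 m; N'_5 = 28·cos55.0° = 16.1; c'Δl = 16.77; W sinα = 22.9
Σc'Δl = 74.7 kN/m; ΣN' = 320.6 kN/m; ΣW sinα = 155.6 kN/m
Resisting = 74.7 + 320.6·tan26.7° = 74.7 + 161.2 = 236.0 kN/m
FS = 236.0 / 155.6 = 1.516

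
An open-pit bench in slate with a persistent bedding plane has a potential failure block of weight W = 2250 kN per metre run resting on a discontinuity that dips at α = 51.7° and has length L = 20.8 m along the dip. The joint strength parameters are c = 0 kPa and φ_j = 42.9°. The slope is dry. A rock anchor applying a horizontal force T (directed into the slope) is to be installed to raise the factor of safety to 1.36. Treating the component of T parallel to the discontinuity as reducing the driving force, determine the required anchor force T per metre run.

T = 703 kN/m

Resolving forces along and normal to the sliding plane, with the horizontal anchor force T adding T·sinα to the effective normal force and T·cosα acting up the plane against the driving force:
FS = [cL + (W cosα + T sinα) tanφ_j] / [W sinα − T cosα]
Without the anchor: N' = 1394.5 kN/m, driving T_d = 1765.7 kN/m, resisting R = 0·20.8 + 1394.5·tan42.9° = 1295.9 kN/m, FS = 0.73.
Setting FS = 1.36 and solving for T:
1.36·(1765.7 − T cos51.7°) = 1295.9 + T sin51.7°·tan42.9°
T·(sin51.7°·tan42.9° + 1.36·cos51.7°) = 1.36·1765.7 − 1295.9
T·(0.7848·0.9293 + 1.36·0.6198) = 2401.4 − 1295.9 = 1105.6
T·1.5722 = 1105.6
T = 703.2 kN/m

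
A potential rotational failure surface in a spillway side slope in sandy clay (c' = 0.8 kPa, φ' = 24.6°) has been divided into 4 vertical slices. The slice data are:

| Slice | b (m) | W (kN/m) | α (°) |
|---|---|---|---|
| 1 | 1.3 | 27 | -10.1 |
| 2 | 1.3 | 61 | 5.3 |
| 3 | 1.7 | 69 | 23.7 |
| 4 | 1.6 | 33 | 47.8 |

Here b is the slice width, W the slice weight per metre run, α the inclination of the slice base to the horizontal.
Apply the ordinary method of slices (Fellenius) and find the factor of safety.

FS = 1.59

Ordinary method of slices: FS = Σ[c'·Δl_i + (W_i cosα_i)·tanφ'] / Σ W_i sinα_i, with Δl_i = b_i / cosα_i.
Slice 1: Δl = 1.3/cos(-10.1°) = 1.320 m; N'_1 = 27·cos(-10.1°) = 26.6; c'Δl = 1.06; W sinα = -4.7
Slice 2: Δl = 1.3/cos5.3° = 1.306 m; N'_2 = 61·cos5.3° = 60.7; c'Δl = 1.04; W sinα = 5.6
Slice 3: Δl = 1.7/cos23.7° = 1.857 m; N'_3 = 69·cos23.7° = 63.2; c'Δl = 1.49; W sinα = 27.7
Slice 4: Δl = 1.6/cos47.8° = 2.382 m; N'_4 = 33·cos47.8° = 22.2; c'Δl = 1.91; W sinα = 24.4
Σc'Δl = 5.5 kN/m; ΣN' = 172.7 kN/m; ΣW sinα = 53.1 kN/m
Resisting = 5.5 + 172.7·tan24.6° = 5.5 + 79.1 = 84.5 kN/m
FS = 84.5 / 53.1 = 1.593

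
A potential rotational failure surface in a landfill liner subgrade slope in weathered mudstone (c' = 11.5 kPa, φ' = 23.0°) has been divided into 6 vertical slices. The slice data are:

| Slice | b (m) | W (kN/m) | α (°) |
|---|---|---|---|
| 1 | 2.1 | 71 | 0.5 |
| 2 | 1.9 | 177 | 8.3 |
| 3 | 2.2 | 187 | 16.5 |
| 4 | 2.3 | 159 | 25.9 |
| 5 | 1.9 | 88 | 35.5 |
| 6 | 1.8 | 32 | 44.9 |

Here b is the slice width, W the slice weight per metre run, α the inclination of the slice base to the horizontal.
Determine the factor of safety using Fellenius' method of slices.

FS = 1.98

Ordinary method of slices: FS = Σ[c'·Δl_i + (W_i cosα_i)·tanφ'] / Σ W_i sinα_i, with Δl_i = b_i / cosα_i.
Slice 1: Δl = 2.1/cos0.5° = 2.100 m; N'_1 = 71·cos0.5° = 71.0; c'Δl = 24.15; W sinα = 0.6
Slice 2: Δl = 1.9/cos8.3° = 1.920 m; N'_2 = 177·cos8.3° = 175.1; c'Δl = 22.08; W sinα = 25.6
Slice 3: Δl = 2.2/cos16.5° = 2.294 m; N'_3 = 187·cos16.5° = 179.3; c'Δl = 26.39; W sinα = 53.1
Slice 4: Δl = 2.3/cos25.9° = 2.557 m; N'_4 = 159·cos25.9° = 143.0; c'Δl = 29.40; W sinα = 69.5
Slice 5: Δl = 1.9/cos35.5° = 2.334 m; N'_5 = 88·cos35.5° = 71.6; c'Δl = 26.84; W sinα = 51.1
Slice 6: Δl = 1.8/cos44.9° = 2.541 m; N'_6 = 32·cos44.9° = 22.7; c'Δl = 29.22; W sinα = 22.6
Σc'Δl = 158.1 kN/m; ΣN' = 662.8 kN/m; ΣW sinα = 222.4 kN/m
Resisting = 158.1 + 662.8·tan23.0° = 158.1 + 281.3 = 439.4 kN/m
FS = 439.4 / 222.4 = 1.976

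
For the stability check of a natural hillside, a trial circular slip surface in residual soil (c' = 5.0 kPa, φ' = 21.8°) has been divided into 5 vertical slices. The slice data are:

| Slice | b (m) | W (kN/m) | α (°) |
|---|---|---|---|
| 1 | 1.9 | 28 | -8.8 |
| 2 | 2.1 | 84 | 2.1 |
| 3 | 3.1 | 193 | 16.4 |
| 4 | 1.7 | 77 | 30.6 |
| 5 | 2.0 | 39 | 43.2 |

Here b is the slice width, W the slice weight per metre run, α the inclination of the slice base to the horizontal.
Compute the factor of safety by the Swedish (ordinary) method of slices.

FS = 1.82

Ordinary method of slices: FS = Σ[c'·Δl_i + (W_i cosα_i)·tanφ'] / Σ W_i sinα_i, with Δl_i = b_i / cosα_i.
Slice 1: Δl = 1.9/cos(-8.8°) = 1.923 m; N'_1 = 28·cos(-8.8°) = 27.7; c'Δl = 9.61; W sinα = -4.3
Slice 2: Δl = 2.1/cos2.1° = 2.101 m; N'_2 = 84·cos2.1° = 83.9; c'Δl = 10.51; W sinα = 3.1
Slice 3: Δl = 3.1/cos16.4° = 3.231 m; N'_3 = 193·cos16.4° = 185.1; c'Δl = 16.16; W sinα = 54.5
Slice 4: Δl = 1.7/cos30.6° = 1.975 m; N'_4 = 77·cos30.6° = 66.3; c'Δl = 9.88; W sinα = 39.2
Slice 5: Δl = 2.0/cos43.2° = 2.744 m; N'_5 = 39·cos43.2° = 28.4; c'Δl = 13.72; W sinα = 26.7
Σc'Δl = 59.9 kN/m; ΣN' = 391.5 kN/m; ΣW sinα = 119.2 kN/m
Resisting = 59.9 + 391.5·tan21.8° = 59.9 + 156.6 = 216.4 kN/m
FS = 216.4 / 119.2 = 1.816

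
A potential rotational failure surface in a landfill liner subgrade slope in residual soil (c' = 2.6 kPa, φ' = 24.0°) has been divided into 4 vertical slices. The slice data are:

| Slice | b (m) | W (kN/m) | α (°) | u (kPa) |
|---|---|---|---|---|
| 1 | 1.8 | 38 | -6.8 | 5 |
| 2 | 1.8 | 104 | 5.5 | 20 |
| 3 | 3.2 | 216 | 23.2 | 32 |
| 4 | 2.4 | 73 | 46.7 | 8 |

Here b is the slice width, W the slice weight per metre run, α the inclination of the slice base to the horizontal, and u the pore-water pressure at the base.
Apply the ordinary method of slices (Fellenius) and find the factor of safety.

FS = 0.83

Ordinary method of slices: FS = Σ[c'·Δl_i + (W_i cosα_i − u_i·Δl_i)·tanφ'] / Σ W_i sinα_i, with Δl_i = b_i / cosα_i.
Slice 1: Δl = 1.8/cos(-6.8°) = 1.813 m; N'_1 = 38·cos(-6.8°) − 5·1.813 = 28.7; c'Δl = 4.71; W sinα = -4.5
Slice 2: Δl = 1.8/cos5.5° = 1.808 m; N'_2 = 104·cos5.5° − 20·1.808 = 67.4; c'Δl = 4.70; W sinα = 10.0
Slice 3: Δl = 3.2/cos23.2° = 3.482 m; N'_3 = 216·cos23.2° − 32·3.482 = 87.1; c'Δl = 9.05; W sinα = 85.1
Slice 4: Δl = 2.4/cos46.7° = 3.499 m; N'_4 = 73·cos46.7° − 8·3.499 = 22.1; c'Δl = 9.10; W sinα = 53.1
Σc'Δl = 27.6 kN/m; ΣN' = 205.2 kN/m; ΣW sinα = 143.7 kN/m
Resisting = 27.6 + 205.2·tan24.0° = 27.6 + 91.4 = 118.9 kN/m
FS = 118.9 / 143.7 = 0.828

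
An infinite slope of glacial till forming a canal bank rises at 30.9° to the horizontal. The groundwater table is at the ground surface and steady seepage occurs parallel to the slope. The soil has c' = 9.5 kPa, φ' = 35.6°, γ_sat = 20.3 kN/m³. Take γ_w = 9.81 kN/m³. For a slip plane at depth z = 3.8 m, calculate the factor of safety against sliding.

FS = 0.90

With seepage parallel to the slope and the water table at the surface, the effective normal stress on the slip plane uses the buoyant unit weight γ' = γ_sat − γ_w while the driving shear stress uses γ_sat:
FS = [c' + γ' z cos²β tanφ'] / [γ_sat z sinβ cosβ]
γ' = 20.3 − 9.81 = 10.49 kN/m³
Numerator = 9.5 + 10.49·3.8·cos²30.9°·tan35.6° = 9.5 + 10.49·3.8·0.7363·0.7159 = 30.512 kPa
Denominator = 20.3·3.8·sin30.9°·cos30.9° = 20.3·3.8·0.5135·0.8581 = 33.992 kPa
FS = 30.512 / 33.992 = 0.898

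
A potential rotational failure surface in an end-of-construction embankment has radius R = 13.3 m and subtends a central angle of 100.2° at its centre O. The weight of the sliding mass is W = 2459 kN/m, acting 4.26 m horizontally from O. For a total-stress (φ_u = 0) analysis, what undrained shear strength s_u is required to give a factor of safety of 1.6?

s_u = 54.2 kPa

FS = s_u·L_a·R / (W·d), so s_u = FS·W·d / (L_a·R).
Arc length L_a = R·θ = 13.3·(100.2°·π/180) = 13.3·1.7488 = 23.26 m
s_u = 1.6·2459·4.26 / (23.26·13.3) = 16760.5 / 309.35 = 54.18 kPa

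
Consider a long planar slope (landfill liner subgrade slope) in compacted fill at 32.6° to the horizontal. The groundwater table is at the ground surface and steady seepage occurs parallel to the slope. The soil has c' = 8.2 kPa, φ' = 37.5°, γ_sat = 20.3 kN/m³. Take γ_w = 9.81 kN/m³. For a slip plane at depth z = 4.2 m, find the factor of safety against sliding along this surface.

FS = 0.83

With seepage parallel to the slope and the water table at the surface, the effective normal stress on the slip plane uses the buoyant unit weight γ' = γ_sat − γ_w while the driving shear stress uses γ_sat:
FS = [c' + γ' z cos²β tanφ'] / [γ_sat z sinβ cosβ]
γ' = 20.3 − 9.81 = 10.49 kN/m³
Numerator = 8.2 + 10.49·4.2·cos²32.6°·tan37.5° = 8.2 + 10.49·4.2·0.7097·0.7673 = 32.194 kPa
Denominator = 20.3·4.2·sin32.6°·cos32.6° = 20.3·4.2·0.5388·0.8425 = 38.699 kPa
FS = 32.194 / 38.699 = 0.832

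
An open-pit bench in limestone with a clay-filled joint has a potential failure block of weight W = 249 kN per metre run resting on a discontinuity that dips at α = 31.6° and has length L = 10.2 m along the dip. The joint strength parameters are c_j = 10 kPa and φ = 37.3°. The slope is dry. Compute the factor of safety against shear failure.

FS = 2.02

Resolving the block weight along and normal to the plane and applying the Mohr–Coulomb strength on the joint:
N' = W cosα = 249·cos31.6° = 212.1 kN/m
Driving force T = W sinα = 249·sin31.6° = 130.5 kN/m
Resisting force R = c_j·L + N'·tanφ = 10·10.2 + 212.1·tan37.3° = 102.0 + 161.6 = 263.6 kN/m
FS = R / T = 263.6 / 130.5 = 2.020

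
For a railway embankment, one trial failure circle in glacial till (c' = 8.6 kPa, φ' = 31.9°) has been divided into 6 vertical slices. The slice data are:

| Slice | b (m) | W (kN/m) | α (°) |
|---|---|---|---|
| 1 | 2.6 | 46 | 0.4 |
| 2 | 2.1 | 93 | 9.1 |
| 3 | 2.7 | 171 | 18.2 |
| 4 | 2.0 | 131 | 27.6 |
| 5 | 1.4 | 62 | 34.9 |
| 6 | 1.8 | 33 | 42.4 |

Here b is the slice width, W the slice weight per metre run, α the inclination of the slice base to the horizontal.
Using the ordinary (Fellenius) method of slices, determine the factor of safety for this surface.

FS = 2.28

Ordinary method of slices: FS = Σ[c'·Δl_i + (W_i cosα_i)·tanφ'] / Σ W_i sinα_i, with Δl_i = b_i / cosα_i.
Slice 1: Δl = 2.6/cos0.4° = 2.600 m; N'_1 = 46·cos0.4° = 46.0; c'Δl = 22.36; W sinα = 0.3
Slice 2: Δl = 2.1/cos9.1° = 2.127 m; N'_2 = 93·cos9.1° = 91.8; c'Δl = 18.29; W sinα = 14.7
Slice 3: Δl = 2.7/cos18.2° = 2.842 m; N'_3 = 171·cos18.2° = 162.4; c'Δl = 24.44; W sinα = 53.4
Slice 4: Δl = 2.0/cos27.6° = 2.257 m; N'_4 = 131·cos27.6° = 116.1; c'Δl = 19.41; W sinα = 60.7
Slice 5: Δl = 1.4/cos34.9° = 1.707 m; N'_5 = 62·cos34.9° = 50.8; c'Δl = 14.68; W sinα = 35.5
Slice 6: Δl = 1.8/cos42.4° = 2.438 m; N'_6 = 33·cos42.4° = 24.4; c'Δl = 20.96; W sinα = 22.3
Σc'Δl = 120.1 kN/m; ΣN' = 491.6 kN/m; ΣW sinα = 186.9 kN/m
Resisting = 120.1 + 491.6·tan31.9° = 120.1 + 306.0 = 426.1 kN/m
FS = 426.1 / 186.9 = 2.281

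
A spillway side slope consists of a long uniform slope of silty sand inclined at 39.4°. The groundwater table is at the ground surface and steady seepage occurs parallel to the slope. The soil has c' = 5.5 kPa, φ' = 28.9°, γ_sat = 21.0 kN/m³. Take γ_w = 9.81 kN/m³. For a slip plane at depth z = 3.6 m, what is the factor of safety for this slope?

FS = 0.51

With seepage parallel to the slope and the water table at the surface, the effective normal stress on the slip plane uses the buoyant unit weight γ' = γ_sat − γ_w while the driving shear stress uses γ_sat:
FS = [c' + γ' z cos²β tanφ'] / [γ_sat z sinβ cosβ]
γ' = 21.0 − 9.81 = 11.19 kN/m³
Numerator = 5.5 + 11.19·3.6·cos²39.4°·tan28.9° = 5.5 + 11.19·3.6·0.5971·0.5520 = 18.779 kPa
Denominator = 21.0·3.6·sin39.4°·cos39.4° = 21.0·3.6·0.6347·0.7727 = 37.080 kPa
FS = 18.779 / 37.080 = 0.506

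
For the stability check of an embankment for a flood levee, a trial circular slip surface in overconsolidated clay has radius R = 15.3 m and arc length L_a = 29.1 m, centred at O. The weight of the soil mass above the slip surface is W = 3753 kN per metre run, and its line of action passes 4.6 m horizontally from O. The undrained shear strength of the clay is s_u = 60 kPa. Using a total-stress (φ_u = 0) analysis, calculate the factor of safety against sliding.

Taking moments about the centre O, the resisting moment is provided by the undrained shear strength acting along the arc:
M_R = s_u·L_a·R = 60·29.10·15.3 = 26713.8 kN·m/m
M_D = W·d = 3753·4.6 = 17263.8 kN·m/m
FS = M_R / M_D = 26713.8 / 17263.8 = 1.547

FS = 1.55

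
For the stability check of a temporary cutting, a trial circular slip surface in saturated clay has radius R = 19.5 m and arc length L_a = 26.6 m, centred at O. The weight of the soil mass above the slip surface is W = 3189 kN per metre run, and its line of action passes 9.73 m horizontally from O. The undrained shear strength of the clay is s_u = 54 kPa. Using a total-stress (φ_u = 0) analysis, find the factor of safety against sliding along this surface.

Taking moments about the centre O, the resisting moment is provided by the undrained shear strength acting along the arc:
M_R = s_u·L_a·R = 54·26.60·19.5 = 28009.8 kN·m/m
M_D = W·d = 3189·9.73 = 31029.0 kN·m/m
FS = M_R / M_D = 28009.8 / 31029.0 = 0.903

FS = 0.90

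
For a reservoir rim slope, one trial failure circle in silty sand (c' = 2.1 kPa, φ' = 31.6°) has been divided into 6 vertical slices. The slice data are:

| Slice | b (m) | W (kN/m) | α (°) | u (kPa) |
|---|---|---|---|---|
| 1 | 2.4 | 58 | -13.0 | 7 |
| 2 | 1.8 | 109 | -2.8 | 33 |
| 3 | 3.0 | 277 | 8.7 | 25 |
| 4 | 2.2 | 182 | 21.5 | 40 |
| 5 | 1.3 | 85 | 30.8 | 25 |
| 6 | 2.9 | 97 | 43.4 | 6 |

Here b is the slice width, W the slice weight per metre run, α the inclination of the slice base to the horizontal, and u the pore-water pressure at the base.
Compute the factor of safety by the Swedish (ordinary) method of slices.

FS = 1.52

Ordinary method of slices: FS = Σ[c'·Δl_i + (W_i cosα_i − u_i·Δl_i)·tanφ'] / Σ W_i sinα_i, with Δl_i = b_i / cosα_i.
Slice 1: Δl = 2.4/cos(-13.0°) = 2.463 m; N'_1 = 58·cos(-13.0°) − 7·2.463 = 39.3; c'Δl = 5.17; W sinα = -13.0
Slice 2: Δl = 1.8/cos(-2.8°) = 1.802 m; N'_2 = 109·cos(-2.8°) − 33·1.802 = 49.4; c'Δl = 3.78; W sinα = -5.3
Slice 3: Δl = 3.0/cos8.7° = 3.035 m; N'_3 = 277·cos8.7° − 25·3.035 = 197.9; c'Δl = 6.37; W sinα = 41.9
Slice 4: Δl = 2.2/cos21.5° = 2.365 m; N'_4 = 182·cos21.5° − 40·2.365 = 74.8; c'Δl = 4.97; W sinα = 66.7
Slice 5: Δl = 1.3/cos30.8° = 1.513 m; N'_5 = 85·cos30.8° − 25·1.513 = 35.2; c'Δl = 3.18; W sinα = 43.5
Slice 6: Δl = 2.9/cos43.4° = 3.991 m; N'_6 = 97·cos43.4° − 6·3.991 = 46.5; c'Δl = 8.38; W sinα = 66.6
Σc'Δl = 31.9 kN/m; ΣN' = 443.1 kN/m; ΣW sinα = 200.4 kN/m
Resisting = 31.9 + 443.1·tan31.6° = 31.9 + 272.6 = 304.4 kN/m
FS = 304.4 / 200.4 = 1.519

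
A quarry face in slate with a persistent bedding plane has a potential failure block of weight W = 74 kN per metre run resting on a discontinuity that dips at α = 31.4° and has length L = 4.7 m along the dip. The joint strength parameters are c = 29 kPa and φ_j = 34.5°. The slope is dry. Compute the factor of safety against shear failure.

Resolving the block weight along and normal to the plane and applying the Mohr–Coulomb strength on the joint:
N' = W cosα = 74·cos31.4° = 63.2 kN/m
Driving force T = W sinα = 74·sin31.4° = 38.6 kN/m
Resisting force R = c·L + N'·tanφ_j = 29·4.7 + 63.2·tan34.5° = 136.3 + 43.4 = 179.7 kN/m
FS = R / T = 179.7 / 38.6 = 4.661

FS = 4.66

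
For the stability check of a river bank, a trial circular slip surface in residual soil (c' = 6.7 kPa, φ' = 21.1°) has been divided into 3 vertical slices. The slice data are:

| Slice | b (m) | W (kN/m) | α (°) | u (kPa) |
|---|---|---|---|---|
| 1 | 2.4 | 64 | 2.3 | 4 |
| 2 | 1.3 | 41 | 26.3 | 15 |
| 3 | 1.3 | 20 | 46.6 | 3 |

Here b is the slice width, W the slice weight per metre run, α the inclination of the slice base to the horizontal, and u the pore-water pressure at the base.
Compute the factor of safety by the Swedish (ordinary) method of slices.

Ordinary method of slices: FS = Σ[c'·Δl_i + (W_i cosα_i − u_i·Δl_i)·tanφ'] / Σ W_i sinα_i, with Δl_i = b_i / cosα_i.
Slice 1: Δl = 2.4/cos2.3° = 2.402 m; N'_1 = 64·cos2.3° − 4·2.402 = 54.3; c'Δl = 16.09; W sinα = 2.6
Slice 2: Δl = 1.3/cos26.3° = 1.450 m; N'_2 = 41·cos26.3° − 15·1.450 = 15.0; c'Δl = 9.72; W sinα = 18.2
Slice 3: Δl = 1.3/cos46.6° = 1.892 m; N'_3 = 20·cos46.6° − 3·1.892 = 8.1; c'Δl = 12.68; W sinα = 14.5
Σc'Δl = 38.5 kN/m; ΣN' = 77.4 kN/m; ΣW sinα = 35.3 kN/m
Resisting = 38.5 + 77.4·tan21.1° = 38.5 + 29.9 = 68.4 kN/m
FS = 68.4 / 35.3 = 1.938

FS = 1.94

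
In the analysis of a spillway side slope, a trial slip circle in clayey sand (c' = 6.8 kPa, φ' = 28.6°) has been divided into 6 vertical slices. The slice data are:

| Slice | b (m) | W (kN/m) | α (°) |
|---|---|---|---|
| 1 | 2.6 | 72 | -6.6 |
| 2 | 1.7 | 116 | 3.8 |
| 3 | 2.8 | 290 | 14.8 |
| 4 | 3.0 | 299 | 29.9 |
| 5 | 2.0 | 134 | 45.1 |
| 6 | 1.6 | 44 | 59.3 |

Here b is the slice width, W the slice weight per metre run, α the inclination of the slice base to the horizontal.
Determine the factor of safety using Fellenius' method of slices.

FS = 1.61

Ordinary method of slices: FS = Σ[c'·Δl_i + (W_i cosα_i)·tanφ'] / Σ W_i sinα_i, with Δl_i = b_i / cosα_i.
Slice 1: Δl = 2.6/cos(-6.6°) = 2.617 m; N'_1 = 72·cos(-6.6°) = 71.5; c'Δl = 17.80; W sinα = -8.3
Slice 2: Δl = 1.7/cos3.8° = 1.704 m; N'_2 = 116·cos3.8° = 115.7; c'Δl = 11.59; W sinα = 7.7
Slice 3: Δl = 2.8/cos14.8° = 2.896 m; N'_3 = 290·cos14.8° = 280.4; c'Δl = 19.69; W sinα = 74.1
Slice 4: Δl = 3.0/cos29.9° = 3.461 m; N'_4 = 299·cos29.9° = 259.2; c'Δl = 23.53; W sinα = 149.0
Slice 5: Δl = 2.0/cos45.1° = 2.833 m; N'_5 = 134·cos45.1° = 94.6; c'Δl = 19.27; W sinα = 94.9
Slice 6: Δl = 1.6/cos59.3° = 3.134 m; N'_6 = 44·cos59.3° = 22.5; c'Δl = 21.31; W sinα = 37.8
Σc'Δl = 113.2 kN/m; ΣN' = 843.9 kN/m; ΣW sinα = 355.3 kN/m
Resisting = 113.2 + 843.9·tan28.6° = 113.2 + 460.1 = 573.3 kN/m
FS = 573.3 / 355.3 = 1.614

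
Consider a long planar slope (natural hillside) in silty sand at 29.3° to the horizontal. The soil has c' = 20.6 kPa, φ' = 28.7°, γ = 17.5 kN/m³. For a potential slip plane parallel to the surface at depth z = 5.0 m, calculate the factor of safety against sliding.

FS = 1.53

For an infinite slope with a slip plane parallel to the surface (no pore pressure): FS = [c' + γz cos²β tanφ'] / [γz sinβ cosβ].
γz = 17.5·5.0 = 87.50 kN/m²
Numerator = 20.6 + 87.50·cos²29.3°·tan28.7° = 20.6 + 87.50·0.7605·0.5475 = 57.032 kPa
Denominator = 87.50·sin29.3°·cos29.3° = 87.50·0.4894·0.8721 = 37.343 kPa
FS = 57.032 / 37.343 = 1.527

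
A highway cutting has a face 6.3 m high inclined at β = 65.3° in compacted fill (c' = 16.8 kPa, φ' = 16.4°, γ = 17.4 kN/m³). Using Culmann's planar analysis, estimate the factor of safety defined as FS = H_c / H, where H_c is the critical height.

FS = 1.56

H_c = (4c'/γ) · sinβ cosφ' / [1 − cos(β − φ')]
    = (4·16.8/17.4) · sin65.3°·cos16.4° / [1 − cos48.9°]
    = 3.862 · 0.8715 / 0.3426 = 9.82 m
FS = H_c / H = 9.82 / 6.3 = 1.559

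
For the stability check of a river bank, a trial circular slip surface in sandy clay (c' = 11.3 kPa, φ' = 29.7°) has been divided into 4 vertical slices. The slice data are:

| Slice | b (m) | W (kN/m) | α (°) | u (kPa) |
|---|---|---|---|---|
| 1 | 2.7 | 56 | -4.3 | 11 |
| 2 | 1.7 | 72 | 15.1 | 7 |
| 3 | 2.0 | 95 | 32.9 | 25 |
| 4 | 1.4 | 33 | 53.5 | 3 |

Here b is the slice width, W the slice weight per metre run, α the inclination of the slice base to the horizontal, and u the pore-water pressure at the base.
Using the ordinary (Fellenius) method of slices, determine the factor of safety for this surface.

Ordinary method of slices: FS = Σ[c'·Δl_i + (W_i cosα_i − u_i·Δl_i)·tanφ'] / Σ W_i sinα_i, with Δl_i = b_i / cosα_i.
Slice 1: Δl = 2.7/cos(-4.3°) = 2.708 m; N'_1 = 56·cos(-4.3°) − 11·2.708 = 26.1; c'Δl = 30.60; W sinα = -4.2
Slice 2: Δl = 1.7/cos15.1° = 1.761 m; N'_2 = 72·cos15.1° − 7·1.761 = 57.2; c'Δl = 19.90; W sinα = 18.8
Slice 3: Δl = 2.0/cos32.9° = 2.382 m; N'_3 = 95·cos32.9° − 25·2.382 = 20.2; c'Δl = 26.92; W sinα = 51.6
Slice 4: Δl = 1.4/cos53.5° = 2.354 m; N'_4 = 33·cos53.5° − 3·2.354 = 12.6; c'Δl = 26.60; W sinα = 26.5
Σc'Δl = 104.0 kN/m; ΣN' = 116.0 kN/m; ΣW sinα = 92.7 kN/m
Resisting = 104.0 + 116.0·tan29.7° = 104.0 + 66.2 = 170.2 kN/m
FS = 170.2 / 92.7 = 1.836

FS = 1.84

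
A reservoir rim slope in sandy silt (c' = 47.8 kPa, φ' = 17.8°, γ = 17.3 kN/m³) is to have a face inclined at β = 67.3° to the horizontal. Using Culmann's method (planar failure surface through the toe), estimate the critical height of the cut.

H_c = 27.69 m

Culmann's analysis gives the critical failure plane at α_cr = (β + φ')/2 = (67.3 + 17.8)/2 = 42.5°, and the critical height
H_c = (4c'/γ) · sinβ cosφ' / [1 − cos(β − φ')]
    = (4·47.8/17.3) · sin67.3°·cos17.8° / [1 − cos(49.5°)]
    = 11.052 · 0.9225·0.9521 / [1 − 0.6494]
    = 11.052 · 0.8784 / 0.3506
    = 27.69 m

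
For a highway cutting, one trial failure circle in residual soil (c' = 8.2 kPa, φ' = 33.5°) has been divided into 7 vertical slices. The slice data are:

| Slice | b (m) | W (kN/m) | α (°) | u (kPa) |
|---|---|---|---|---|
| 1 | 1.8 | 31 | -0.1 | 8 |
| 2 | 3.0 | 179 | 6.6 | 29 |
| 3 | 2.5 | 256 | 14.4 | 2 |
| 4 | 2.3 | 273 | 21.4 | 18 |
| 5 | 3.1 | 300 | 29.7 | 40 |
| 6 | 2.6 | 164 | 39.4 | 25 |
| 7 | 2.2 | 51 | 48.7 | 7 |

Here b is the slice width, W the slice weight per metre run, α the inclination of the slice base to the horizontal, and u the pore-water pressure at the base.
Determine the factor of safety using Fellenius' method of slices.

FS = 1.37

Ordinary method of slices: FS = Σ[c'·Δl_i + (W_i cosα_i − u_i·Δl_i)·tanφ'] / Σ W_i sinα_i, with Δl_i = b_i / cosα_i.
Slice 1: Δl = 1.8/cos(-0.1°) = 1.800 m; N'_1 = 31·cos(-0.1°) − 8·1.800 = 16.6; c'Δl = 14.76; W sinα = -0.1
Slice 2: Δl = 3.0/cos6.6° = 3.020 m; N'_2 = 179·cos6.6° − 29·3.020 = 90.2; c'Δl = 24.76; W sinα = 20.6
Slice 3: Δl = 2.5/cos14.4° = 2.581 m; N'_3 = 256·cos14.4° − 2·2.581 = 242.8; c'Δl = 21.16; W sinα = 63.7
Slice 4: Δl = 2.3/cos21.4° = 2.470 m; N'_4 = 273·cos21.4° − 18·2.470 = 209.7; c'Δl = 20.26; W sinα = 99.6
Slice 5: Δl = 3.1/cos29.7° = 3.569 m; N'_5 = 300·cos29.7° − 40·3.569 = 117.8; c'Δl = 29.26; W sinα = 148.6
Slice 6: Δl = 2.6/cos39.4° = 3.365 m; N'_6 = 164·cos39.4° − 25·3.365 = 42.6; c'Δl = 27.59; W sinα = 104.1
Slice 7: Δl = 2.2/cos48.7° = 3.333 m; N'_7 = 51·cos48.7° − 7·3.333 = 10.3; c'Δl = 27.33; W sinα = 38.3
Σc'Δl = 165.1 kN/m; ΣN' = 730.1 kN/m; ΣW sinα = 474.8 kN/m
Resisting = 165.1 + 730.1·tan33.5° = 165.1 + 483.3 = 648.4 kN/m
FS = 648.4 / 474.8 = 1.365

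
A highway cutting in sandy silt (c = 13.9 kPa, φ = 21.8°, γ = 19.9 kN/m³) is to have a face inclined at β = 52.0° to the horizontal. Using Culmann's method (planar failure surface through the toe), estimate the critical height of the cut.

H_c = 15.06 m

Culmann's analysis gives the critical failure plane at α_cr = (β + φ)/2 = (52.0 + 21.8)/2 = 36.9°, and the critical height
H_c = (4c/γ) · sinβ cosφ / [1 − cos(β − φ)]
    = (4·13.9/19.9) · sin52.0°·cos21.8° / [1 − cos(30.2°)]
    = 2.794 · 0.7880·0.9285 / [1 − 0.8643]
    = 2.794 · 0.7317 / 0.1357
    = 15.06 m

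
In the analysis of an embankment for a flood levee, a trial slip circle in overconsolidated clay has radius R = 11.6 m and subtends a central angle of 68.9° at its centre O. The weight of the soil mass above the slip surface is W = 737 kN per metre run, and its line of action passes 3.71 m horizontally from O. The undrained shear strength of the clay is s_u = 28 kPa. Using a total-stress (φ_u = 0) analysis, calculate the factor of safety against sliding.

Taking moments about the centre O, the resisting moment is provided by the undrained shear strength acting along the arc:
Arc length L_a = R·θ = 11.6·(68.9°·π/180) = 11.6·1.2025 = 13.95 m
M_R = s_u·L_a·R = 28·13.95·11.6 = 4530.8 kN·m/m
M_D = W·d = 737·3.71 = 2734.3 kN·m/m
FS = M_R / M_D = 4530.8 / 2734.3 = 1.657

FS = 1.66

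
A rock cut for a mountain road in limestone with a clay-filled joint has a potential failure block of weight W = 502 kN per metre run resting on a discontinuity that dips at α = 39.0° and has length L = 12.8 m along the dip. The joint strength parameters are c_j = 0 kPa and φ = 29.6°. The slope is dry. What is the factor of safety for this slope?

Resolving the block weight along and normal to the plane and applying the Mohr–Coulomb strength on the joint:
N' = W cosα = 502·cos39.0° = 390.1 kN/m
Driving force T = W sinα = 502·sin39.0° = 315.9 kN/m
Resisting force R = c_j·L + N'·tanφ = 0·12.8 + 390.1·tan29.6° = 0.0 + 221.6 = 221.6 kN/m
FS = R / T = 221.6 / 315.9 = 0.702

FS = 0.70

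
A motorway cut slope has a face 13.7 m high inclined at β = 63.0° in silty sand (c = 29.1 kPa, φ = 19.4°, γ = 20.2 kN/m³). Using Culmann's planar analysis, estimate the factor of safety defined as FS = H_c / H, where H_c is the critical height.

FS = 1.28

H_c = (4c/γ) · sinβ cosφ / [1 − cos(β − φ)]
    = (4·29.1/20.2) · sin63.0°·cos19.4° / [1 − cos43.6°]
    = 5.762 · 0.8404 / 0.2758 = 17.56 m
FS = H_c / H = 17.56 / 13.7 = 1.282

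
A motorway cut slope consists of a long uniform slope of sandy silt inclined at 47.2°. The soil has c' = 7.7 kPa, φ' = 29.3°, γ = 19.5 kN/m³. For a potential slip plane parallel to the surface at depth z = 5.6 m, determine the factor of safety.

FS = 0.66

For an infinite slope with a slip plane parallel to the surface (no pore pressure): FS = [c' + γz cos²β tanφ'] / [γz sinβ cosβ].
γz = 19.5·5.6 = 109.20 kN/m²
Numerator = 7.7 + 109.20·cos²47.2°·tan29.3° = 7.7 + 109.20·0.4616·0.5612 = 35.989 kPa
Denominator = 109.20·sin47.2°·cos47.2° = 109.20·0.7337·0.6794 = 54.439 kPa
FS = 35.989 / 54.439 = 0.661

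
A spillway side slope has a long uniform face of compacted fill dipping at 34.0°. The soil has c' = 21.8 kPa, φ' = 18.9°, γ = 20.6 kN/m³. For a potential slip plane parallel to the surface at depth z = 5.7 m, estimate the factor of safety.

FS = 0.91

For an infinite slope with a slip plane parallel to the surface (no pore pressure): FS = [c' + γz cos²β tanφ'] / [γz sinβ cosβ].
γz = 20.6·5.7 = 117.42 kN/m²
Numerator = 21.8 + 117.42·cos²34.0°·tan18.9° = 21.8 + 117.42·0.6873·0.3424 = 49.431 kPa
Denominator = 117.42·sin34.0°·cos34.0° = 117.42·0.5592·0.8290 = 54.435 kPa
FS = 49.431 / 54.435 = 0.908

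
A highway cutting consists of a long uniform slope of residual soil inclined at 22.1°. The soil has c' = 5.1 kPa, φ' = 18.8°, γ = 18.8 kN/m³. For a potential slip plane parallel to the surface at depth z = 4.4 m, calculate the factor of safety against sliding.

For an infinite slope with a slip plane parallel to the surface (no pore pressure): FS = [c' + γz cos²β tanφ'] / [γz sinβ cosβ].
γz = 18.8·4.4 = 82.72 kN/m²
Numerator = 5.1 + 82.72·cos²22.1°·tan18.8° = 5.1 + 82.72·0.8585·0.3404 = 29.274 kPa
Denominator = 82.72·sin22.1°·cos22.1° = 82.72·0.3762·0.9265 = 28.835 kPa
FS = 29.274 / 28.835 = 1.015

FS = 1.02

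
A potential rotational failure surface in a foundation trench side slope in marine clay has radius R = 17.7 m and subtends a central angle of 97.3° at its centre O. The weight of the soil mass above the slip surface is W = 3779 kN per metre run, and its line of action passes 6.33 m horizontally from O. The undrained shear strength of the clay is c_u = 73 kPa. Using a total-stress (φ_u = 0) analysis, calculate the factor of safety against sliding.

Taking moments about the centre O, the resisting moment is provided by the undrained shear strength acting along the arc:
Arc length L_a = R·θ = 17.7·(97.3°·π/180) = 17.7·1.6982 = 30.06 m
M_R = c_u·L_a·R = 73·30.06·17.7 = 38838.2 kN·m/m
M_D = W·d = 3779·6.33 = 23921.1 kN·m/m
FS = M_R / M_D = 38838.2 / 23921.1 = 1.624

FS = 1.62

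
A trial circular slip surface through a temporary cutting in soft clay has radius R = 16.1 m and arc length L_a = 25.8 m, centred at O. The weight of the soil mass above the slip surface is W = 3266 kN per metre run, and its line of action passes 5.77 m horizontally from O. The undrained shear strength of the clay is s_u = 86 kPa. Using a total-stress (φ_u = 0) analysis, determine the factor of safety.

Taking moments about the centre O, the resisting moment is provided by the undrained shear strength acting along the arc:
M_R = s_u·L_a·R = 86·25.80·16.1 = 35722.7 kN·m/m
M_D = W·d = 3266·5.77 = 18844.8 kN·m/m
FS = M_R / M_D = 35722.7 / 18844.8 = 1.896

FS = 1.90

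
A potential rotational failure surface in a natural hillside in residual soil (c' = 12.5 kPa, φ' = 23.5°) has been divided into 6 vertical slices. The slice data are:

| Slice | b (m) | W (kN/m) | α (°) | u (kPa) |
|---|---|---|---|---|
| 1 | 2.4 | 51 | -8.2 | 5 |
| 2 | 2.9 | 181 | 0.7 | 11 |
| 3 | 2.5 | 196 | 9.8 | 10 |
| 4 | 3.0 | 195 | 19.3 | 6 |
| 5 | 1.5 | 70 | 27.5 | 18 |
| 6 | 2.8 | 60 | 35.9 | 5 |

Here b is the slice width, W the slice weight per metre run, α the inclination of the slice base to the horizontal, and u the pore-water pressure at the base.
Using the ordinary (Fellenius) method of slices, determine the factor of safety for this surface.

Ordinary method of slices: FS = Σ[c'·Δl_i + (W_i cosα_i − u_i·Δl_i)·tanφ'] / Σ W_i sinα_i, with Δl_i = b_i / cosα_i.
Slice 1: Δl = 2.4/cos(-8.2°) = 2.425 m; N'_1 = 51·cos(-8.2°) − 5·2.425 = 38.4; c'Δl = 30.31; W sinα = -7.3
Slice 2: Δl = 2.9/cos0.7° = 2.900 m; N'_2 = 181·cos0.7° − 11·2.900 = 149.1; c'Δl = 36.25; W sinα = 2.2
Slice 3: Δl = 2.5/cos9.8° = 2.537 m; N'_3 = 196·cos9.8° − 10·2.537 = 167.8; c'Δl = 31.71; W sinα = 33.4
Slice 4: Δl = 3.0/cos19.3° = 3.179 m; N'_4 = 195·cos19.3° − 6·3.179 = 165.0; c'Δl = 39.73; W sinα = 64.5
Slice 5: Δl = 1.5/cos27.5° = 1.691 m; N'_5 = 70·cos27.5° − 18·1.691 = 31.7; c'Δl = 21.14; W sinα = 32.3
Slice 6: Δl = 2.8/cos35.9° = 3.457 m; N'_6 = 60·cos35.9° − 5·3.457 = 31.3; c'Δl = 43.21; W sinα = 35.2
Σc'Δl = 202.4 kN/m; ΣN' = 583.1 kN/m; ΣW sinα = 160.3 kN/m
Resisting = 202.4 + 583.1·tan23.5° = 202.4 + 253.6 = 455.9 kN/m
FS = 455.9 / 160.3 = 2.845

FS = 2.84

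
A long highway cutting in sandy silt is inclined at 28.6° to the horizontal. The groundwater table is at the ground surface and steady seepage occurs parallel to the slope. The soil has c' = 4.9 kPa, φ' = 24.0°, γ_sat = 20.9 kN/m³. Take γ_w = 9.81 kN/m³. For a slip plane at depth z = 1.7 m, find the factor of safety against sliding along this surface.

FS = 0.76

With seepage parallel to the slope and the water table at the surface, the effective normal stress on the slip plane uses the buoyant unit weight γ' = γ_sat − γ_w while the driving shear stress uses γ_sat:
FS = [c' + γ' z cos²β tanφ'] / [γ_sat z sinβ cosβ]
γ' = 20.9 − 9.81 = 11.09 kN/m³
Numerator = 4.9 + 11.09·1.7·cos²28.6°·tan24.0° = 4.9 + 11.09·1.7·0.7709·0.4452 = 11.370 kPa
Denominator = 20.9·1.7·sin28.6°·cos28.6° = 20.9·1.7·0.4787·0.8780 = 14.933 kPa
FS = 11.370 / 14.933 = 0.761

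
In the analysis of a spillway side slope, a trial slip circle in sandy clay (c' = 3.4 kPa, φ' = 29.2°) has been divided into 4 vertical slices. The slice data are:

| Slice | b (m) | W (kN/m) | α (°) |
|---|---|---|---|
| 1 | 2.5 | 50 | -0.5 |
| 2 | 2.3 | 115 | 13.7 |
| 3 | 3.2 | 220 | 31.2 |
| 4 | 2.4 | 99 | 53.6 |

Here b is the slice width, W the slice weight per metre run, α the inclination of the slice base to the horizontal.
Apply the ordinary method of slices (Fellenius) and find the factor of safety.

FS = 1.23

Ordinary method of slices: FS = Σ[c'·Δl_i + (W_i cosα_i)·tanφ'] / Σ W_i sinα_i, with Δl_i = b_i / cosα_i.
Slice 1: Δl = 2.5/cos(-0.5°) = 2.500 m; N'_1 = 50·cos(-0.5°) = 50.0; c'Δl = 8.50; W sinα = -0.4
Slice 2: Δl = 2.3/cos13.7° = 2.367 m; N'_2 = 115·cos13.7° = 111.7; c'Δl = 8.05; W sinα = 27.2
Slice 3: Δl = 3.2/cos31.2° = 3.741 m; N'_3 = 220·cos31.2° = 188.2; c'Δl = 12.72; W sinα = 114.0
Slice 4: Δl = 2.4/cos53.6° = 4.044 m; N'_4 = 99·cos53.6° = 58.7; c'Δl = 13.75; W sinα = 79.7
Σc'Δl = 43.0 kN/m; ΣN' = 408.7 kN/m; ΣW sinα = 220.5 kN/m
Resisting = 43.0 + 408.7·tan29.2° = 43.0 + 228.4 = 271.4 kN/m
FS = 271.4 / 220.5 = 1.231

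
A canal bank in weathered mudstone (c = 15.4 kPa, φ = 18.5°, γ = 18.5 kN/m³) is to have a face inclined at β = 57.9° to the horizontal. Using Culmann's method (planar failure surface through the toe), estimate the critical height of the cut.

Culmann's analysis gives the critical failure plane at α_cr = (β + φ)/2 = (57.9 + 18.5)/2 = 38.2°, and the critical height
H_c = (4c/γ) · sinβ cosφ / [1 − cos(β − φ)]
    = (4·15.4/18.5) · sin57.9°·cos18.5° / [1 − cos(39.4°)]
    = 3.330 · 0.8471·0.9483 / [1 − 0.7727]
    = 3.330 · 0.8033 / 0.2273
    = 11.77 m

H_c = 11.77 m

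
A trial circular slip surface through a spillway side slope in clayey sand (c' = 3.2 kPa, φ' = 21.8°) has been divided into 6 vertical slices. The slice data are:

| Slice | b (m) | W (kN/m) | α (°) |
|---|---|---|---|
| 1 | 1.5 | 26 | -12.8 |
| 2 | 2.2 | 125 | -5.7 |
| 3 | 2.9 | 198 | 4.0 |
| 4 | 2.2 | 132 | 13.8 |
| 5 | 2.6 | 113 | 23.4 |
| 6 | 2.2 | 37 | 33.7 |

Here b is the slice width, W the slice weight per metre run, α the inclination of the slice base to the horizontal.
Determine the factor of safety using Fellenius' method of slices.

Ordinary method of slices: FS = Σ[c'·Δl_i + (W_i cosα_i)·tanφ'] / Σ W_i sinα_i, with Δl_i = b_i / cosα_i.
Slice 1: Δl = 1.5/cos(-12.8°) = 1.538 m; N'_1 = 26·cos(-12.8°) = 25.4; c'Δl = 4.92; W sinα = -5.8
Slice 2: Δl = 2.2/cos(-5.7°) = 2.211 m; N'_2 = 125·cos(-5.7°) = 124.4; c'Δl = 7.07; W sinα = -12.4
Slice 3: Δl = 2.9/cos4.0° = 2.907 m; N'_3 = 198·cos4.0° = 197.5; c'Δl = 9.30; W sinα = 13.8
Slice 4: Δl = 2.2/cos13.8° = 2.265 m; N'_4 = 132·cos13.8° = 128.2; c'Δl = 7.25; W sinα = 31.5
Slice 5: Δl = 2.6/cos23.4° = 2.833 m; N'_5 = 113·cos23.4° = 103.7; c'Δl = 9.07; W sinα = 44.9
Slice 6: Δl = 2.2/cos33.7° = 2.644 m; N'_6 = 37·cos33.7° = 30.8; c'Δl = 8.46; W sinα = 20.5
Σc'Δl = 46.1 kN/m; ΣN' = 609.9 kN/m; ΣW sinα = 92.5 kN/m
Resisting = 46.1 + 609.9·tan21.8° = 46.1 + 244.0 = 290.0 kN/m
FS = 290.0 / 92.5 = 3.134

FS = 3.13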